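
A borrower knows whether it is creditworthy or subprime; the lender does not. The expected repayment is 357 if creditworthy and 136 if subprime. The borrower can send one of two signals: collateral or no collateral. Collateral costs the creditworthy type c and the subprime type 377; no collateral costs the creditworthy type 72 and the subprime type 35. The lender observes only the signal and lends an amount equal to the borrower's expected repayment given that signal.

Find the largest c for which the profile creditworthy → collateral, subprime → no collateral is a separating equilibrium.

Under separation: collateral → creditworthy (pays 357); no collateral → subprime (pays 136).
Subprime: 136 − 35 = 101 ≥ 357 − 377 = -20. Holds regardless of c. ✓
Creditworthy: 357 − c ≥ 136 − 72, so c ≤ 357 − 64 = 293.

293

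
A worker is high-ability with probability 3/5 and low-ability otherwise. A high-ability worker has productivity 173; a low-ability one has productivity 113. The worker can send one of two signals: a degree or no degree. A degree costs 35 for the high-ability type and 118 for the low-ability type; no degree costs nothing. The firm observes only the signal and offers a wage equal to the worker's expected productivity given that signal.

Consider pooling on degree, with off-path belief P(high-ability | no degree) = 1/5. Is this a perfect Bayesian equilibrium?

No

At the pooled signal (degree) the firm holds the prior 3/5 and pays 3/5·173 + 2/5·113 = 149. Off-path (no degree) belief 1/5 gives 1/5·173 + 4/5·113 = 125.
High-ability: degree gives 149 − 35 = 114; no degree gives 125 − 0 = 125. Deviates. ✗
Low-ability: degree gives 149 − 118 = 31; no degree gives 125 − 0 = 125. Deviates. ✗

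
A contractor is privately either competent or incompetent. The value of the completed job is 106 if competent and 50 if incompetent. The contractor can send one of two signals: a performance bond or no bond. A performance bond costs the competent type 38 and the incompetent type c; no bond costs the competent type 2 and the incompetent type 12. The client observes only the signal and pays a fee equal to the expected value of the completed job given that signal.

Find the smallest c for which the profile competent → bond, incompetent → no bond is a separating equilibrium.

68

Under separation: bond → competent (pays 106); no bond → incompetent (pays 50).
Competent: 106 − 38 = 68 ≥ 50 − 2 = 48. Holds regardless of c. ✓
Incompetent: 50 − 12 ≥ 106 − c, so c ≥ 106 − 38 = 68.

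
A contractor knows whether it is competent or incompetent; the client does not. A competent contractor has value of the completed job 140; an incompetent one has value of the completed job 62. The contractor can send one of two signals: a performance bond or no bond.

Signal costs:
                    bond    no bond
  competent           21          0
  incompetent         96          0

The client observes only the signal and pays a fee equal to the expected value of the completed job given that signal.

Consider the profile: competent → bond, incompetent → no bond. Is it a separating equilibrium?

Yes

If types separate, bond earns payment 140 and no bond earns 62.
Competent: bond gives 140 − 21 = 119; no bond gives 62 − 0 = 62. No deviation. ✓
Incompetent: no bond gives 62 − 0 = 62; bond gives 140 − 96 = 44. No deviation. ✓
Neither type gains from mimicking the other.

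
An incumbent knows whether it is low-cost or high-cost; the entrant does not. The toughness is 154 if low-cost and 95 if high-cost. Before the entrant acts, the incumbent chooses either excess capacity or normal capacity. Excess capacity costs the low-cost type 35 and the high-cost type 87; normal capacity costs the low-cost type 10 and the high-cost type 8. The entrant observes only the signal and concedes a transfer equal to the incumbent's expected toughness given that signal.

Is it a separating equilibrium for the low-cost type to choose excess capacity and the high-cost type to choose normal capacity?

If types separate, excess capacity earns payment 154 and normal capacity earns 95.
Low-cost: excess capacity gives 154 − 35 = 119; normal capacity gives 95 − 10 = 85. No deviation. ✓
High-cost: normal capacity gives 95 − 8 = 87; excess capacity gives 154 − 87 = 67. No deviation. ✓
Neither type gains from mimicking the other.

Yes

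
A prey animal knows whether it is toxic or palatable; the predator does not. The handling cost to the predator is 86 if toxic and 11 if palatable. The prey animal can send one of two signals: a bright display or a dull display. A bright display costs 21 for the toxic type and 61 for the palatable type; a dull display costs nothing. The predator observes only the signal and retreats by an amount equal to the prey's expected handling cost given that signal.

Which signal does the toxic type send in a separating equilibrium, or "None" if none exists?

None

Try toxic → bright display, palatable → dull display:
  Under separation the predator infers type exactly: bright display → toxic (pays 86), dull display → palatable (pays 11).
  Toxic: bright display gives 86 − 21 = 65; dull display gives 11 − 0 = 11. No deviation. ✓
  Palatable: dull display gives 11 − 0 = 11; bright display gives 86 − 61 = 25. Would deviate. ✗
Try toxic → dull display, palatable → bright display:
  Under separation the predator infers type exactly: dull display → toxic (pays 86), bright display → palatable (pays 11).
  Toxic: dull display gives 86 − 0 = 86; bright display gives 11 − 21 = -10. No deviation. ✓
  Palatable: bright display gives 11 − 61 = -50; dull display gives 86 − 0 = 86. Would deviate. ✗
Neither assignment is incentive-compatible.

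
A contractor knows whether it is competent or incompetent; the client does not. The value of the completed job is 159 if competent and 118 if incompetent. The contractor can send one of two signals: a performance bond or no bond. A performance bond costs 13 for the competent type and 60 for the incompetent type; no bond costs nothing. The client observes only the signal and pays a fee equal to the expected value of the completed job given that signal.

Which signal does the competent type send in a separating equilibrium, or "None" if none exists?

bond

Try competent → bond, incompetent → no bond:
  If types separate, bond earns payment 159 and no bond earns 118.
  Competent: bond gives 159 − 13 = 146; no bond gives 118 − 0 = 118. No deviation. ✓
  Incompetent: no bond gives 118 − 0 = 118; bond gives 159 − 60 = 99. No deviation. ✓
Both hold — the competent type sends bond.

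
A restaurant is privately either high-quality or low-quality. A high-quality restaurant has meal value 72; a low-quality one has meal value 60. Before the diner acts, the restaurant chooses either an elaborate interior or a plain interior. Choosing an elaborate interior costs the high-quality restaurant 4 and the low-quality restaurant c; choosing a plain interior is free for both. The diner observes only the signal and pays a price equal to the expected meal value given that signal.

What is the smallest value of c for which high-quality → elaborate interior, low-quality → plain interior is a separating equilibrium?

Under separation: elaborate interior → high-quality (pays 72); plain interior → low-quality (pays 60).
High-quality: 72 − 4 = 68 ≥ 60 − 0 = 60. Holds regardless of c. ✓
Low-quality: 60 − 0 ≥ 72 − c, so c ≥ 72 − 60 = 12.

12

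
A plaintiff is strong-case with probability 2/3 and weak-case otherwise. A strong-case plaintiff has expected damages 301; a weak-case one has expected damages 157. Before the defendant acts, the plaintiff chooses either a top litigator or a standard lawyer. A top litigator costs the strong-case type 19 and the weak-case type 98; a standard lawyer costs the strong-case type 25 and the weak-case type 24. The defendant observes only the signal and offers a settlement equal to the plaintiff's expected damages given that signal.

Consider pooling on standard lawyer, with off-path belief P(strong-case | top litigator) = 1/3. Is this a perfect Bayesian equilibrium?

At the pooled signal (standard lawyer) the defendant holds the prior 2/3 and pays 2/3·301 + 1/3·157 = 253. Off-path (top litigator) belief 1/3 gives 1/3·301 + 2/3·157 = 205.
Strong-case: standard lawyer gives 253 − 25 = 228; top litigator gives 205 − 19 = 186. Stays. ✓
Weak-case: standard lawyer gives 253 − 24 = 229; top litigator gives 205 − 98 = 107. Stays. ✓

Yes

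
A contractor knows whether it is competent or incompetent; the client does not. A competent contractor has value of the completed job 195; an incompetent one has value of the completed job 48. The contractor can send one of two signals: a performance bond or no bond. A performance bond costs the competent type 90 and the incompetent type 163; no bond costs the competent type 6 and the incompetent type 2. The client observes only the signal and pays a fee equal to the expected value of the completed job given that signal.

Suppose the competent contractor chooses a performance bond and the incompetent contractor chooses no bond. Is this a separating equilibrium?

If types separate, bond earns payment 195 and no bond earns 48.
Competent: bond gives 195 − 90 = 105; no bond gives 48 − 6 = 42. No deviation. ✓
Incompetent: no bond gives 48 − 2 = 46; bond gives 195 − 163 = 32. No deviation. ✓
Neither type gains from mimicking the other.

Yes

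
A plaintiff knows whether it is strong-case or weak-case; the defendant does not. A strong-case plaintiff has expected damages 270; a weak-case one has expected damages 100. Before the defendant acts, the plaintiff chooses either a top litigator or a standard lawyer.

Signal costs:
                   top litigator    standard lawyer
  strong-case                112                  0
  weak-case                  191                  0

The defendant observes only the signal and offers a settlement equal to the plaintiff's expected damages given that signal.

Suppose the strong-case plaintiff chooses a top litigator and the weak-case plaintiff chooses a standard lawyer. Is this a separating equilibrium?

If types separate, top litigator earns payment 270 and standard lawyer earns 100.
Strong-case: top litigator gives 270 − 112 = 158; standard lawyer gives 100 − 0 = 100. No deviation. ✓
Weak-case: standard lawyer gives 100 − 0 = 100; top litigator gives 270 − 191 = 79. No deviation. ✓
Neither type gains from mimicking the other.

Yes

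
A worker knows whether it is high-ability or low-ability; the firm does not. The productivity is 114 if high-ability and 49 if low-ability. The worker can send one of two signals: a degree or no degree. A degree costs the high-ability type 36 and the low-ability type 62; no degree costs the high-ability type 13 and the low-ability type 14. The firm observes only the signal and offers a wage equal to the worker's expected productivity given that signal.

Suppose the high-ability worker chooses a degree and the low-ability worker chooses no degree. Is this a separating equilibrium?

Under separation the firm infers type exactly: degree → high-ability (pays 114), no degree → low-ability (pays 49).
High-ability: degree gives 114 − 36 = 78; no degree gives 49 − 13 = 36. No deviation. ✓
Low-ability: no degree gives 49 − 14 = 35; degree gives 114 − 62 = 52. Would deviate. ✗

No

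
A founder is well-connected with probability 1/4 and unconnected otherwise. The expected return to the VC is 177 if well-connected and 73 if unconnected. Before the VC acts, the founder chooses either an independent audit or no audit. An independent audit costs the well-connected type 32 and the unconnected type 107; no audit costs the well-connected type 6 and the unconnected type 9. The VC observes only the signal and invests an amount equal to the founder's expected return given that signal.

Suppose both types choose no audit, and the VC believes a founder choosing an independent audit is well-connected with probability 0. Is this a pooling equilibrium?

Yes

At the pooled signal (no audit) the VC holds the prior 1/4 and pays 1/4·177 + 3/4·73 = 99. Off-path (audit) belief 0 gives 0·177 + 1·73 = 73.
Well-connected: no audit gives 99 − 6 = 93; audit gives 73 − 32 = 41. Stays. ✓
Unconnected: no audit gives 99 − 9 = 90; audit gives 73 − 107 = -34. Stays. ✓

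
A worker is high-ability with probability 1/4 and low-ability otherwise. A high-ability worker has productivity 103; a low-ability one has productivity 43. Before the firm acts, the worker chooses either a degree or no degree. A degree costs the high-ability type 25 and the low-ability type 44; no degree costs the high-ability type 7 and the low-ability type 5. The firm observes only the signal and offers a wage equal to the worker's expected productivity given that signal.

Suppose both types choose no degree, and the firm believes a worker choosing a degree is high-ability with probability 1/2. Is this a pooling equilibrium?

Yes

At the pooled signal (no degree) the firm holds the prior 1/4 and pays 1/4·103 + 3/4·43 = 58. Off-path (degree) belief 1/2 gives 1/2·103 + 1/2·43 = 73.
High-ability: no degree gives 58 − 7 = 51; degree gives 73 − 25 = 48. Stays. ✓
Low-ability: no degree gives 58 − 5 = 53; degree gives 73 − 44 = 29. Stays. ✓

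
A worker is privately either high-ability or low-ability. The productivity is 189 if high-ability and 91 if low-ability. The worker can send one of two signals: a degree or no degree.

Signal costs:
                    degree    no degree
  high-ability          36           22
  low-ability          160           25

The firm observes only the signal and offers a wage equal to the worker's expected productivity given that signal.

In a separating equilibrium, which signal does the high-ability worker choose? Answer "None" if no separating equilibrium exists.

degree

Try high-ability → degree, low-ability → no degree:
  If types separate, degree earns payment 189 and no degree earns 91.
  High-ability: degree gives 189 − 36 = 153; no degree gives 91 − 22 = 69. No deviation. ✓
  Low-ability: no degree gives 91 − 25 = 66; degree gives 189 − 160 = 29. No deviation. ✓
Both hold — the high-ability type sends degree.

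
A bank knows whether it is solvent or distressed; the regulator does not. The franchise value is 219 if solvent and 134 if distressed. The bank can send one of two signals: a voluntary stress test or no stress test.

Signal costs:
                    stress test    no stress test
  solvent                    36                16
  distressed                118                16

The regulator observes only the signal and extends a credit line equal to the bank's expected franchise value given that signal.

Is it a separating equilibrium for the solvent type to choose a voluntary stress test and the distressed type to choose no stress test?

Yes

If types separate, stress test earns payment 219 and no stress test earns 134.
Solvent: stress test gives 219 − 36 = 183; no stress test gives 134 − 16 = 118. No deviation. ✓
Distressed: no stress test gives 134 − 16 = 118; stress test gives 219 − 118 = 101. No deviation. ✓
Neither type gains from mimicking the other.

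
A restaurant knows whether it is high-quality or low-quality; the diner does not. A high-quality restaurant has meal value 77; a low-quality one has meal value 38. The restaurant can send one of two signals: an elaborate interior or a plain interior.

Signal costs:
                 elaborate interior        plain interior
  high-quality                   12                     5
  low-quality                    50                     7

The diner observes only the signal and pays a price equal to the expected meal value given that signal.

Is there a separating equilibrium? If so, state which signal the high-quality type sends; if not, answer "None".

elaborate interior

Try high-quality → elaborate interior, low-quality → plain interior:
  If types separate, elaborate interior earns payment 77 and plain interior earns 38.
  High-quality: elaborate interior gives 77 − 12 = 65; plain interior gives 38 − 5 = 33. No deviation. ✓
  Low-quality: plain interior gives 38 − 7 = 31; elaborate interior gives 77 − 50 = 27. No deviation. ✓
Both hold — the high-quality type sends elaborate interior.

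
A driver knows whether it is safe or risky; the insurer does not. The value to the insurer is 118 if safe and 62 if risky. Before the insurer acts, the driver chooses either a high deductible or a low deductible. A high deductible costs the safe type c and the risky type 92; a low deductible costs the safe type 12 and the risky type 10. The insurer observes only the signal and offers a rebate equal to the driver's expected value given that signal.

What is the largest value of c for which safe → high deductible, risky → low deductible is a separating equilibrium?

68

Under separation: high deductible → safe (pays 118); low deductible → risky (pays 62).
Risky: 62 − 10 = 52 ≥ 118 − 92 = 26. Holds regardless of c. ✓
Safe: 118 − c ≥ 62 − 12, so c ≤ 118 − 50 = 68.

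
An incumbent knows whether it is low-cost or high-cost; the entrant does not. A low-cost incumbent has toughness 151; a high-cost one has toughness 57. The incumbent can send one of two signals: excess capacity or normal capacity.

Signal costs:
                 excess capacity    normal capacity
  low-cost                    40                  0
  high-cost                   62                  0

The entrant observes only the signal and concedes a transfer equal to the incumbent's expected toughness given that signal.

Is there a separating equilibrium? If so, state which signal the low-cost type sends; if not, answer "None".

Try low-cost → excess capacity, high-cost → normal capacity:
  If types separate, excess capacity earns payment 151 and normal capacity earns 57.
  Low-cost: excess capacity gives 151 − 40 = 111; normal capacity gives 57 − 0 = 57. No deviation. ✓
  High-cost: normal capacity gives 57 − 0 = 57; excess capacity gives 151 − 62 = 89. Would deviate. ✗
Try low-cost → normal capacity, high-cost → excess capacity:
  If types separate, normal capacity earns payment 151 and excess capacity earns 57.
  Low-cost: normal capacity gives 151 − 0 = 151; excess capacity gives 57 − 40 = 17. No deviation. ✓
  High-cost: excess capacity gives 57 − 62 = -5; normal capacity gives 151 − 0 = 151. Would deviate. ✗
Neither assignment is incentive-compatible.

None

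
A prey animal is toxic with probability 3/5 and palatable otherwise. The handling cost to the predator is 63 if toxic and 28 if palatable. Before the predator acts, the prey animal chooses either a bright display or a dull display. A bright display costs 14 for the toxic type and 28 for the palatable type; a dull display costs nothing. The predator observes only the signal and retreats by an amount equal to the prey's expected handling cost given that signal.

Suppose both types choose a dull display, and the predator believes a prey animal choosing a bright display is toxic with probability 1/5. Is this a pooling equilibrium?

At the pooled signal (dull display) the predator holds the prior 3/5 and pays 3/5·63 + 2/5·28 = 49. Off-path (bright display) belief 1/5 gives 1/5·63 + 4/5·28 = 35.
Toxic: dull display gives 49 − 0 = 49; bright display gives 35 − 14 = 21. Stays. ✓
Palatable: dull display gives 49 − 0 = 49; bright display gives 35 − 28 = 7. Stays. ✓

Yes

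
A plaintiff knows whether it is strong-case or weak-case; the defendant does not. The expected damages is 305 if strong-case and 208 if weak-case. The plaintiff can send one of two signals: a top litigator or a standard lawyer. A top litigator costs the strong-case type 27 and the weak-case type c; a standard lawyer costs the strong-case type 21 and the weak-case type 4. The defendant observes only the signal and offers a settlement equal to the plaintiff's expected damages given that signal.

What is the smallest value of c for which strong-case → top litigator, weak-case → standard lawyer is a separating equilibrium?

101

Under separation: top litigator → strong-case (pays 305); standard lawyer → weak-case (pays 208).
Strong-case: 305 − 27 = 278 ≥ 208 − 21 = 187. Holds regardless of c. ✓
Weak-case: 208 − 4 ≥ 305 − c, so c ≥ 305 − 204 = 101.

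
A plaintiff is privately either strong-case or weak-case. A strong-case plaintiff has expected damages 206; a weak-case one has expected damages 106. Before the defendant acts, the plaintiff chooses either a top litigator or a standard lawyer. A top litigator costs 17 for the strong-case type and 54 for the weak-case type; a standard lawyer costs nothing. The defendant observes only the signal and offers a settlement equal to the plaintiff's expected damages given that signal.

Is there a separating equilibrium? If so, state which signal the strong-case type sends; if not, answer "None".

None

Try strong-case → top litigator, weak-case → standard lawyer:
  If types separate, top litigator earns payment 206 and standard lawyer earns 106.
  Strong-case: top litigator gives 206 − 17 = 189; standard lawyer gives 106 − 0 = 106. No deviation. ✓
  Weak-case: standard lawyer gives 106 − 0 = 106; top litigator gives 206 − 54 = 152. Would deviate. ✗
Try strong-case → standard lawyer, weak-case → top litigator:
  If types separate, standard lawyer earns payment 206 and top litigator earns 106.
  Strong-case: standard lawyer gives 206 − 0 = 206; top litigator gives 106 − 17 = 89. No deviation. ✓
  Weak-case: top litigator gives 106 − 54 = 52; standard lawyer gives 206 − 0 = 206. Would deviate. ✗
Neither assignment is incentive-compatible.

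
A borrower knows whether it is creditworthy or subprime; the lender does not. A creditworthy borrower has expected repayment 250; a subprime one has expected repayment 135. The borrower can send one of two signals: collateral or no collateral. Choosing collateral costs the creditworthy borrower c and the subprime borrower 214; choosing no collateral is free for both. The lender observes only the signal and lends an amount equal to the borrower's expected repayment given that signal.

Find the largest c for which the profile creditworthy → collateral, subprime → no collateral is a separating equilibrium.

Under separation: collateral → creditworthy (pays 250); no collateral → subprime (pays 135).
Subprime: 135 − 0 = 135 ≥ 250 − 214 = 36. Holds regardless of c. ✓
Creditworthy: 250 − c ≥ 135 − 0, so c ≤ 250 − 135 = 115.

115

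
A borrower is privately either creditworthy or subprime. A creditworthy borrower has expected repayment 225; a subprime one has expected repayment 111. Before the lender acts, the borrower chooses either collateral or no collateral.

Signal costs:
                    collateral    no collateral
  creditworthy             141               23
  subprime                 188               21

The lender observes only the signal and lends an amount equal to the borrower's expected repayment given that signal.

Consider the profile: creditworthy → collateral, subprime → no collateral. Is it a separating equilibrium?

Under separation the lender infers type exactly: collateral → creditworthy (pays 225), no collateral → subprime (pays 111).
Creditworthy: collateral gives 225 − 141 = 84; no collateral gives 111 − 23 = 88. Would deviate. ✗
Subprime: no collateral gives 111 − 21 = 90; collateral gives 225 − 188 = 37. No deviation. ✓

No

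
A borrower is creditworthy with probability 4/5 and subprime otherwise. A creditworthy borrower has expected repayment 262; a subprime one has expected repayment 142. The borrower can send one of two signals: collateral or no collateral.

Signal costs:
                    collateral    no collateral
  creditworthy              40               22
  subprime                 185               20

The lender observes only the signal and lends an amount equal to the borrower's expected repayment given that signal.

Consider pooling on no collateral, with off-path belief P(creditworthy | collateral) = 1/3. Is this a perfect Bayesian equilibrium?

On the equilibrium path (no collateral) the lender holds the prior 4/5 and pays 4/5·262 + 1/5·142 = 238. Off-path (collateral) belief 1/3 gives 1/3·262 + 2/3·142 = 182.
Creditworthy: no collateral gives 238 − 22 = 216; collateral gives 182 − 40 = 142. Stays. ✓
Subprime: no collateral gives 238 − 20 = 218; collateral gives 182 − 185 = -3. Stays. ✓
Beliefs are Bayes-consistent on-path and both types best-respond.

Yes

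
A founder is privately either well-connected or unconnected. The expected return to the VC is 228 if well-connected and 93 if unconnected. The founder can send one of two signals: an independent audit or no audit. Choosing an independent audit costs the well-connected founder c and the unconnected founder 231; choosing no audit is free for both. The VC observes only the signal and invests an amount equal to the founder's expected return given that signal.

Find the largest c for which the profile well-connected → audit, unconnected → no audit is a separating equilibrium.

Under separation: audit → well-connected (pays 228); no audit → unconnected (pays 93).
Unconnected: 93 − 0 = 93 ≥ 228 − 231 = -3. Holds regardless of c. ✓
Well-connected: 228 − c ≥ 93 − 0, so c ≤ 228 − 93 = 135.

135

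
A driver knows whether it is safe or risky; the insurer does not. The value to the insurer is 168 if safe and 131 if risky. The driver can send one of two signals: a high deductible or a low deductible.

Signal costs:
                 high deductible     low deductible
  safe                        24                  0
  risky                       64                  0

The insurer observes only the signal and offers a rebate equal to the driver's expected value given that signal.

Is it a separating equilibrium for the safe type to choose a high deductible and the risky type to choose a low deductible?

If types separate, high deductible earns payment 168 and low deductible earns 131.
Safe: high deductible gives 168 − 24 = 144; low deductible gives 131 − 0 = 131. No deviation. ✓
Risky: low deductible gives 131 − 0 = 131; high deductible gives 168 − 64 = 104. No deviation. ✓
Both incentive constraints hold.

Yes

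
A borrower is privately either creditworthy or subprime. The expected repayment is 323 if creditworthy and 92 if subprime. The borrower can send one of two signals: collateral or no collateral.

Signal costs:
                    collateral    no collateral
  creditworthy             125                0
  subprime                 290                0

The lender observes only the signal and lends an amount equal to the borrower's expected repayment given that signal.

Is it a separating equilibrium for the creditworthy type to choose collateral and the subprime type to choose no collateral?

Yes

Under separation the lender infers type exactly: collateral → creditworthy (pays 323), no collateral → subprime (pays 92).
Creditworthy: collateral gives 323 − 125 = 198; no collateral gives 92 − 0 = 92. No deviation. ✓
Subprime: no collateral gives 92 − 0 = 92; collateral gives 323 − 290 = 33. No deviation. ✓
Neither type gains from mimicking the other.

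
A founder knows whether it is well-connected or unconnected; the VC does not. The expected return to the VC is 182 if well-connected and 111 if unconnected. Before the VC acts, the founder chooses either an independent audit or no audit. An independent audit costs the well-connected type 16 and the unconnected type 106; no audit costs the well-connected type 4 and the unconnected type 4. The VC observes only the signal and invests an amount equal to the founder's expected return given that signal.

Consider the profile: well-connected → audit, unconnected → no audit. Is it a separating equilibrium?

If types separate, audit earns payment 182 and no audit earns 111.
Well-connected: audit gives 182 − 16 = 166; no audit gives 111 − 4 = 107. No deviation. ✓
Unconnected: no audit gives 111 − 4 = 107; audit gives 182 − 106 = 76. No deviation. ✓
Both incentive constraints hold.

Yes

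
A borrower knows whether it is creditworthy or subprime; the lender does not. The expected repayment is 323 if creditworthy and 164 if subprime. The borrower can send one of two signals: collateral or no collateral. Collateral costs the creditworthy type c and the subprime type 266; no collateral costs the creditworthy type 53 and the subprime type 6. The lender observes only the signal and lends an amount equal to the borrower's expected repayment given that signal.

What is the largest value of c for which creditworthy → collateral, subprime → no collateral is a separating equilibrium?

Under separation: collateral → creditworthy (pays 323); no collateral → subprime (pays 164).
Subprime: 164 − 6 = 158 ≥ 323 − 266 = 57. Holds regardless of c. ✓
Creditworthy: 323 − c ≥ 164 − 53, so c ≤ 323 − 111 = 212.

212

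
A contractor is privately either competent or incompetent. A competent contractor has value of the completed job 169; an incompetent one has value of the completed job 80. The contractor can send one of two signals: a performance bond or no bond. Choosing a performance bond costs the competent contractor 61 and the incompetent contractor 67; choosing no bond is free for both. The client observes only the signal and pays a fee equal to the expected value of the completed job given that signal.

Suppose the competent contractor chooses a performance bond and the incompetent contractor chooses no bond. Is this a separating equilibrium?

No

If types separate, bond earns payment 169 and no bond earns 80.
Competent: bond gives 169 − 61 = 108; no bond gives 80 − 0 = 80. No deviation. ✓
Incompetent: no bond gives 80 − 0 = 80; bond gives 169 − 67 = 102. Would deviate. ✗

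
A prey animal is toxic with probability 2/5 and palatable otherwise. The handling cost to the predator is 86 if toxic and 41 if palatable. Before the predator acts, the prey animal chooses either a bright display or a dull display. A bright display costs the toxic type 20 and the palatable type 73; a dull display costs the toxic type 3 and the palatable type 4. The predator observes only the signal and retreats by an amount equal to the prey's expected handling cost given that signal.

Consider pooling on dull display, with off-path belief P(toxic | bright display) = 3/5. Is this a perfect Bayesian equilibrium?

On the equilibrium path (dull display) the predator holds the prior 2/5 and pays 2/5·86 + 3/5·41 = 59. Off-path (bright display) belief 3/5 gives 3/5·86 + 2/5·41 = 68.
Toxic: dull display gives 59 − 3 = 56; bright display gives 68 − 20 = 48. Stays. ✓
Palatable: dull display gives 59 − 4 = 55; bright display gives 68 − 73 = -5. Stays. ✓
Beliefs are Bayes-consistent on-path and both types best-respond.

Yes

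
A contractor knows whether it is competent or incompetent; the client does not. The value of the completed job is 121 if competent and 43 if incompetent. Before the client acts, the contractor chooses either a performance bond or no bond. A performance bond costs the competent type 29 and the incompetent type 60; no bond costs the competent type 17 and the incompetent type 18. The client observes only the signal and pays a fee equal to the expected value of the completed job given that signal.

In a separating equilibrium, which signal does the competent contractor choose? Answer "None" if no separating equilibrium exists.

None

Try competent → bond, incompetent → no bond:
  Under separation the client infers type exactly: bond → competent (pays 121), no bond → incompetent (pays 43).
  Competent: bond gives 121 − 29 = 92; no bond gives 43 − 17 = 26. No deviation. ✓
  Incompetent: no bond gives 43 − 18 = 25; bond gives 121 − 60 = 61. Would deviate. ✗
Try competent → no bond, incompetent → bond:
  Under separation the client infers type exactly: no bond → competent (pays 121), bond → incompetent (pays 43).
  Competent: no bond gives 121 − 17 = 104; bond gives 43 − 29 = 14. No deviation. ✓
  Incompetent: bond gives 43 − 60 = -17; no bond gives 121 − 18 = 103. Would deviate. ✗
Neither assignment is incentive-compatible.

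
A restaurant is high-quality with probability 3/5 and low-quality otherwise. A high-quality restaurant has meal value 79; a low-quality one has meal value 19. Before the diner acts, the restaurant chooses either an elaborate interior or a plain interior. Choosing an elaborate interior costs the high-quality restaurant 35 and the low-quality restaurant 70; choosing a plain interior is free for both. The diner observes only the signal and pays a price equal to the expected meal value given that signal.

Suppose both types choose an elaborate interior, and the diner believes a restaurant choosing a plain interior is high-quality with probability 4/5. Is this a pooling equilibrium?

On the equilibrium path (elaborate interior) the diner holds the prior 3/5 and pays 3/5·79 + 2/5·19 = 55. Off-path (plain interior) belief 4/5 gives 4/5·79 + 1/5·19 = 67.
High-quality: elaborate interior gives 55 − 35 = 20; plain interior gives 67 − 0 = 67. Deviates. ✗
Low-quality: elaborate interior gives 55 − 70 = -15; plain interior gives 67 − 0 = 67. Deviates. ✗

No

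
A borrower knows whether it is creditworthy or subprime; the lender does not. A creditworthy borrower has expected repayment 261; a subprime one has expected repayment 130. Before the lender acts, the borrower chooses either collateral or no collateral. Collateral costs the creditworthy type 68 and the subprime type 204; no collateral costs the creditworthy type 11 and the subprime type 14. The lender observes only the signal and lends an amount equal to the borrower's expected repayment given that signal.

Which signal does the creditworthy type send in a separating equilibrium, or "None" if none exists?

Try creditworthy → collateral, subprime → no collateral:
  If types separate, collateral earns payment 261 and no collateral earns 130.
  Creditworthy: collateral gives 261 − 68 = 193; no collateral gives 130 − 11 = 119. No deviation. ✓
  Subprime: no collateral gives 130 − 14 = 116; collateral gives 261 − 204 = 57. No deviation. ✓
Both hold — the creditworthy type sends collateral.

collateral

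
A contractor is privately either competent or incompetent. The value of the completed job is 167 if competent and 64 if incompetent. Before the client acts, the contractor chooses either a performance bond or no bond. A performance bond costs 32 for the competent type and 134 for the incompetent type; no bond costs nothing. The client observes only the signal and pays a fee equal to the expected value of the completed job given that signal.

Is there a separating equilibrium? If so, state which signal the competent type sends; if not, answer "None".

Try competent → bond, incompetent → no bond:
  Under separation the client infers type exactly: bond → competent (pays 167), no bond → incompetent (pays 64).
  Competent: bond gives 167 − 32 = 135; no bond gives 64 − 0 = 64. No deviation. ✓
  Incompetent: no bond gives 64 − 0 = 64; bond gives 167 − 134 = 33. No deviation. ✓
Both hold — the competent type sends bond.

bond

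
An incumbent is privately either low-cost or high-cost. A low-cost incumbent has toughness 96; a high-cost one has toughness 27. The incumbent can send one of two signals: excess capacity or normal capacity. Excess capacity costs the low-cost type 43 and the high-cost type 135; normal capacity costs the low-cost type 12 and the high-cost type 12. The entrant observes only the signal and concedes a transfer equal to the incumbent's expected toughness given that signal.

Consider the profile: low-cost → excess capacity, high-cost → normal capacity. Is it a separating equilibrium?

If types separate, excess capacity earns payment 96 and normal capacity earns 27.
Low-cost: excess capacity gives 96 − 43 = 53; normal capacity gives 27 − 12 = 15. No deviation. ✓
High-cost: normal capacity gives 27 − 12 = 15; excess capacity gives 96 − 135 = -39. No deviation. ✓
Neither type gains from mimicking the other.

Yes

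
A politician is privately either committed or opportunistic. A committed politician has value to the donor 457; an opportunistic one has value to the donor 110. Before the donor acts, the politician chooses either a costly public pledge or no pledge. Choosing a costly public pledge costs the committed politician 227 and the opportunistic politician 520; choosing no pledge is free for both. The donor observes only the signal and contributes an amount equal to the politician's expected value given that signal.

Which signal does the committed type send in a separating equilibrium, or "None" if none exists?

Try committed → pledge, opportunistic → no pledge:
  Under separation the donor infers type exactly: pledge → committed (pays 457), no pledge → opportunistic (pays 110).
  Committed: pledge gives 457 − 227 = 230; no pledge gives 110 − 0 = 110. No deviation. ✓
  Opportunistic: no pledge gives 110 − 0 = 110; pledge gives 457 − 520 = -63. No deviation. ✓
Both hold — the committed type sends pledge.

pledge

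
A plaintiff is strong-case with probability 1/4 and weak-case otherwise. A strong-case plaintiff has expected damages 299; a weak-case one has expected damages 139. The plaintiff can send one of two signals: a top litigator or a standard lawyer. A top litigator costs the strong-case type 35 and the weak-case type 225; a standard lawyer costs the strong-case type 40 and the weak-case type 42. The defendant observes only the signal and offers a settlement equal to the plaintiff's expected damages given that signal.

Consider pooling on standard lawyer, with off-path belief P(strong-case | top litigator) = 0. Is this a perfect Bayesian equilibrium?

Yes

On the equilibrium path (standard lawyer) the defendant holds the prior 1/4 and pays 1/4·299 + 3/4·139 = 179. Off-path (top litigator) belief 0 gives 0·299 + 1·139 = 139.
Strong-case: standard lawyer gives 179 − 40 = 139; top litigator gives 139 − 35 = 104. Stays. ✓
Weak-case: standard lawyer gives 179 − 42 = 137; top litigator gives 139 − 225 = -86. Stays. ✓
Beliefs are Bayes-consistent on-path and both types best-respond.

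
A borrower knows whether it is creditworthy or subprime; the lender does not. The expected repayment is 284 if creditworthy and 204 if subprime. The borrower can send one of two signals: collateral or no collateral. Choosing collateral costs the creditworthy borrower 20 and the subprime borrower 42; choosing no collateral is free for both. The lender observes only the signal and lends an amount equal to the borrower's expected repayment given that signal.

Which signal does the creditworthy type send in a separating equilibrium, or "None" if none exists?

None

Try creditworthy → collateral, subprime → no collateral:
  Under separation the lender infers type exactly: collateral → creditworthy (pays 284), no collateral → subprime (pays 204).
  Creditworthy: collateral gives 284 − 20 = 264; no collateral gives 204 − 0 = 204. No deviation. ✓
  Subprime: no collateral gives 204 − 0 = 204; collateral gives 284 − 42 = 242. Would deviate. ✗
Try creditworthy → no collateral, subprime → collateral:
  Under separation the lender infers type exactly: no collateral → creditworthy (pays 284), collateral → subprime (pays 204).
  Creditworthy: no collateral gives 284 − 0 = 284; collateral gives 204 − 20 = 184. No deviation. ✓
  Subprime: collateral gives 204 − 42 = 162; no collateral gives 284 − 0 = 284. Would deviate. ✗
Neither assignment is incentive-compatible.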